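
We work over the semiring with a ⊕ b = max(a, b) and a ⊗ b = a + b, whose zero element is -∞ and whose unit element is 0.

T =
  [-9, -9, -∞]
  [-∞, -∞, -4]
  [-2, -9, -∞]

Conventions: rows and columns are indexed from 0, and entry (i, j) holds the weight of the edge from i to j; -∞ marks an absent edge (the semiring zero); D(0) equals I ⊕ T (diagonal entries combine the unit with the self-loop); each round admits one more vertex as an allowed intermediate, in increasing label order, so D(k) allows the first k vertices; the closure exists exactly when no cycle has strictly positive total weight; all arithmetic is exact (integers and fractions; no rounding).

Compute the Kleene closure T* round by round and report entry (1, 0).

D(0):
  [0, -9, -∞]
  [-∞, 0, -4]
  [-2, -9, 0]
D(1):
  [0, -9, -∞]
  [-∞, 0, -4]
  [-2, -9, 0]
D(2):
  [0, -9, -13]
  [-∞, 0, -4]
  [-2, -9, 0]
D(3):
  [0, -9, -13]
  [-6, 0, -4]
  [-2, -9, 0]
Answer: T*[1][0] = -6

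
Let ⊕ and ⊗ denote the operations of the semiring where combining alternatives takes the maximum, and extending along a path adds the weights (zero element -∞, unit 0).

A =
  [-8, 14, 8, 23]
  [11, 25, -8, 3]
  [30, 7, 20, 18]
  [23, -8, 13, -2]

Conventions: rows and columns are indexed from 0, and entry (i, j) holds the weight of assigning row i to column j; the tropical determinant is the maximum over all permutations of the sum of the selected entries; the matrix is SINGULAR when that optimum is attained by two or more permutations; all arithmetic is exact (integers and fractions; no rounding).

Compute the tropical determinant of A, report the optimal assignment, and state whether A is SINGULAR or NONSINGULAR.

σ = (0, 1, 2, 3): (-8) + 25 + 20 + (-2) = 35
σ = (0, 1, 3, 2): (-8) + 25 + 18 + 13 = 48
σ = (0, 2, 1, 3): (-8) + (-8) + 7 + (-2) = -11
σ = (0, 2, 3, 1): (-8) + (-8) + 18 + (-8) = -6
σ = (0, 3, 1, 2): (-8) + 3 + 7 + 13 = 15
σ = (0, 3, 2, 1): (-8) + 3 + 20 + (-8) = 7
σ = (1, 0, 2, 3): 14 + 11 + 20 + (-2) = 43
σ = (1, 0, 3, 2): 14 + 11 + 18 + 13 = 56
σ = (1, 2, 0, 3): 14 + (-8) + 30 + (-2) = 34
σ = (1, 2, 3, 0): 14 + (-8) + 18 + 23 = 47
σ = (1, 3, 0, 2): 14 + 3 + 30 + 13 = 60
σ = (1, 3, 2, 0): 14 + 3 + 20 + 23 = 60
σ = (2, 0, 1, 3): 8 + 11 + 7 + (-2) = 24
σ = (2, 0, 3, 1): 8 + 11 + 18 + (-8) = 29
σ = (2, 1, 0, 3): 8 + 25 + 30 + (-2) = 61
σ = (2, 1, 3, 0): 8 + 25 + 18 + 23 = 74
σ = (2, 3, 0, 1): 8 + 3 + 30 + (-8) = 33
σ = (2, 3, 1, 0): 8 + 3 + 7 + 23 = 41
σ = (3, 0, 1, 2): 23 + 11 + 7 + 13 = 54
σ = (3, 0, 2, 1): 23 + 11 + 20 + (-8) = 46
σ = (3, 1, 0, 2): 23 + 25 + 30 + 13 = 91
σ = (3, 1, 2, 0): 23 + 25 + 20 + 23 = 91
σ = (3, 2, 0, 1): 23 + (-8) + 30 + (-8) = 37
σ = (3, 2, 1, 0): 23 + (-8) + 7 + 23 = 45
Optimal value attained by: σ = (3, 1, 0, 2).
Answer: det⊕(A) = 91; verdict: SINGULAR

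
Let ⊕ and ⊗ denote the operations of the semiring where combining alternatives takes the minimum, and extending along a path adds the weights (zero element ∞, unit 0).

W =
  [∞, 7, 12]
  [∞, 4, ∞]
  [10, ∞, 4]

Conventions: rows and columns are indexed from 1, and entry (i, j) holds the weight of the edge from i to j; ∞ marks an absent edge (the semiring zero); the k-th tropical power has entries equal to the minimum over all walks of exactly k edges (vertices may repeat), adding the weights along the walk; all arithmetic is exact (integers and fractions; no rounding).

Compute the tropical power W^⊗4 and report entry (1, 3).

W^⊗2:
  [22, 11, 16]
  [∞, 8, ∞]
  [14, 17, 8]
W^⊗3:
  [26, 15, 20]
  [∞, 12, ∞]
  [18, 21, 12]
W^⊗4:
  [30, 19, 24]
  [∞, 16, ∞]
  [22, 25, 16]
Key observation: the optimum is the walk 1->3->3->3->3, with weight 12 + 4 + 4 + 4 = 24.
Optimal value attained by: walk 1->3->3->3->3.
Answer: (W^⊗4)[1][3] = 24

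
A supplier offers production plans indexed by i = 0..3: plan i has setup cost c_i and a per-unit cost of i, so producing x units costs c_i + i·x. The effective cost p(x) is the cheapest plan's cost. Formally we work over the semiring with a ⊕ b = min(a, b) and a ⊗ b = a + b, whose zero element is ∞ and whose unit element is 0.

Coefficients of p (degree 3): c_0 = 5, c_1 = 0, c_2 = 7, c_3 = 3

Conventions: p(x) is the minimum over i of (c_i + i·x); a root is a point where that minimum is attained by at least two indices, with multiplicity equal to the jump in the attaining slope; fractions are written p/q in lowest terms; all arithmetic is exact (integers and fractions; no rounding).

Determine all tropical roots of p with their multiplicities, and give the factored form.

hull edge (i=0, c=5) to (i=1, c=0): slope -5, span 1
hull edge (i=1, c=0) to (i=3, c=3): slope 3/2, span 2
Factored form: p(x) = 3 ⊗ (x ⊕ (-3/2)) ⊗ (x ⊕ (-3/2)) ⊗ (x ⊕ 5)
Answer: roots = -3/2 (mult 2), 5 (mult 1)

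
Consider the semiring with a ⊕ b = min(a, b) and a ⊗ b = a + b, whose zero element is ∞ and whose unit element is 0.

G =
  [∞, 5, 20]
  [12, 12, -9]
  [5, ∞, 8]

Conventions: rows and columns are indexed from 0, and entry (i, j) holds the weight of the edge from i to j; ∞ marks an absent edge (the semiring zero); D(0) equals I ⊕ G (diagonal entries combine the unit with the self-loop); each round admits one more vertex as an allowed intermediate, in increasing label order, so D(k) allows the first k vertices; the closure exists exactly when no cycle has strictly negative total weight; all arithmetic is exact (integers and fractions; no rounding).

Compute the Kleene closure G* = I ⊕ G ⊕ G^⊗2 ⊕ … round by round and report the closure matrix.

D(0):
  [0, 5, 20]
  [12, 0, -9]
  [5, ∞, 0]
D(1):
  [0, 5, 20]
  [12, 0, -9]
  [5, 10, 0]
D(2):
  [0, 5, -4]
  [12, 0, -9]
  [5, 10, 0]
D(3):
  [0, 5, -4]
  [-4, 0, -9]
  [5, 10, 0]
Answer: G* = [[0, 5, -4], [-4, 0, -9], [5, 10, 0]]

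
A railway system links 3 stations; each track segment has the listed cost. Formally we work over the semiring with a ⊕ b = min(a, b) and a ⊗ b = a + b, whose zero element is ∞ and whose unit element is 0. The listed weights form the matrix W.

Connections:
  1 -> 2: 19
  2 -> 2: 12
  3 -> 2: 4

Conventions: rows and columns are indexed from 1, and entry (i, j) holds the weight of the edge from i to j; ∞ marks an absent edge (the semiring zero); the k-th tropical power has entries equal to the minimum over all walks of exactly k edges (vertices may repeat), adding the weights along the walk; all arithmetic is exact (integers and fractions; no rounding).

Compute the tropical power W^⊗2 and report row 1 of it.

W^⊗2:
  [∞, 31, ∞]
  [∞, 24, ∞]
  [∞, 16, ∞]
Answer: row 1 of W^⊗2 = [∞, 31, ∞]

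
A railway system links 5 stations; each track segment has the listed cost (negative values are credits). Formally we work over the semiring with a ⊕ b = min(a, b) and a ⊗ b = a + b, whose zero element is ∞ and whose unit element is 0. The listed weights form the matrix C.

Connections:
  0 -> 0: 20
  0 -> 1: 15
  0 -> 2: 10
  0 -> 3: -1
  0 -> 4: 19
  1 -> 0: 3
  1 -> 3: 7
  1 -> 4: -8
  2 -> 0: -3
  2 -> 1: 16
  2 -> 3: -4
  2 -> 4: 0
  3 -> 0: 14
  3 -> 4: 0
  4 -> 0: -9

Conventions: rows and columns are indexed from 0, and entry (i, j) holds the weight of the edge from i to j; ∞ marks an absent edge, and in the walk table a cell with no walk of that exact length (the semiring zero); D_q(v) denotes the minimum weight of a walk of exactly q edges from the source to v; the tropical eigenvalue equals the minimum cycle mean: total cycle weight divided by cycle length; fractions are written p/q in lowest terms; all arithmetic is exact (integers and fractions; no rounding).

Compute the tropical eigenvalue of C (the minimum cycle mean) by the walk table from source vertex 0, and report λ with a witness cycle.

q=0: [0, ∞, ∞, ∞, ∞]
q=1: [20, 15, 10, -1, 19]
q=2: [7, 26, 30, 6, -1]
q=3: [-10, 22, 17, 6, 6]
q=4: [-3, 5, 0, -11, 6]
q=5: [-3, 12, 7, -4, -11]
Optimal cycle mean attained by: cycle 0->3->4->0, total (-1) + 0 + (-9), length 3.
Answer: λ = -10/3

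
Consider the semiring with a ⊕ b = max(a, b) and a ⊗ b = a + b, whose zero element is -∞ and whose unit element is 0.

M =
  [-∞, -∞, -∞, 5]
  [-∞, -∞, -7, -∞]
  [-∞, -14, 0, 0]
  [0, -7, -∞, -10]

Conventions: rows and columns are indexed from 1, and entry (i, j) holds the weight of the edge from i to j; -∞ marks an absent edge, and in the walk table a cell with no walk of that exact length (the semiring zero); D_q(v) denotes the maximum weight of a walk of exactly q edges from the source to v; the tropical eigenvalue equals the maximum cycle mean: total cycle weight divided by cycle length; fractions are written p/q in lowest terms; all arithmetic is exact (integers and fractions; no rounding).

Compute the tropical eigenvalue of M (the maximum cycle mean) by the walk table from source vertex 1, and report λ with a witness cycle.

q=0: [0, -∞, -∞, -∞]
q=1: [-∞, -∞, -∞, 5]
q=2: [5, -2, -∞, -5]
q=3: [-5, -12, -9, 10]
q=4: [10, 3, -9, 0]
Optimal cycle mean attained by: cycle 1->4->1, total 5 + 0, length 2.
Answer: λ = 5/2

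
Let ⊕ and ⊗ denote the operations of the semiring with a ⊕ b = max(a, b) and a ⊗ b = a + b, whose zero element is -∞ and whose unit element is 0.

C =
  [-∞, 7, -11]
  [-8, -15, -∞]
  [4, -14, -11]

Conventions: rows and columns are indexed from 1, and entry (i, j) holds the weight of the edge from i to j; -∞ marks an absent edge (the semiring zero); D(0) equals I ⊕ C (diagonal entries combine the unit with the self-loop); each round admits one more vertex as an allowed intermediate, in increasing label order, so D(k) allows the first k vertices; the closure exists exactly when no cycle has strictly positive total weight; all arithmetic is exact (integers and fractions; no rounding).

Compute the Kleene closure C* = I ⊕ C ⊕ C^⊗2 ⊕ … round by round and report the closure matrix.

D(0):
  [0, 7, -11]
  [-8, 0, -∞]
  [4, -14, 0]
D(1):
  [0, 7, -11]
  [-8, 0, -19]
  [4, 11, 0]
D(2):
  [0, 7, -11]
  [-8, 0, -19]
  [4, 11, 0]
D(3):
  [0, 7, -11]
  [-8, 0, -19]
  [4, 11, 0]
Answer: C* = [[0, 7, -11], [-8, 0, -19], [4, 11, 0]]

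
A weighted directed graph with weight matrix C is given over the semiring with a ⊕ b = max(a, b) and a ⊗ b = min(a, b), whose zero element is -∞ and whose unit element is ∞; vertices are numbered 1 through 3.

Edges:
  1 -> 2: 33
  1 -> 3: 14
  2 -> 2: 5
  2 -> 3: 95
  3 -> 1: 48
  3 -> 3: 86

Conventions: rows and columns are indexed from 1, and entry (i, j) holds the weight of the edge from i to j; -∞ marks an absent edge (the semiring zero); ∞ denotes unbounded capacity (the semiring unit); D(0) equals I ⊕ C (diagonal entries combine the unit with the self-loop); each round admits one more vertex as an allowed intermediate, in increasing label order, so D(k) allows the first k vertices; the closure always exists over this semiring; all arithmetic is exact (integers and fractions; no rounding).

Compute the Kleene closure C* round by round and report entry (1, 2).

D(0):
  [∞, 33, 14]
  [-∞, ∞, 95]
  [48, -∞, ∞]
D(1):
  [∞, 33, 14]
  [-∞, ∞, 95]
  [48, 33, ∞]
D(2):
  [∞, 33, 33]
  [-∞, ∞, 95]
  [48, 33, ∞]
D(3):
  [∞, 33, 33]
  [48, ∞, 95]
  [48, 33, ∞]
Answer: C*[1][2] = 33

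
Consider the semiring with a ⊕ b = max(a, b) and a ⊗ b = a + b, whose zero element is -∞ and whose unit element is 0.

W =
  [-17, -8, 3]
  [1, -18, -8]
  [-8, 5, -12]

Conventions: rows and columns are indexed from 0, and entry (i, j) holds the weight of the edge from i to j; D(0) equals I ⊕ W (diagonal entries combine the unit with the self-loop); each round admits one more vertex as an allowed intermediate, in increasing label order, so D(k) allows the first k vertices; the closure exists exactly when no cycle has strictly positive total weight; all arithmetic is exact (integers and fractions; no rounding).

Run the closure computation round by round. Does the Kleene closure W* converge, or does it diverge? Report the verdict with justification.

D(0):
  [0, -8, 3]
  [1, 0, -8]
  [-8, 5, 0]
D(1):
  [0, -8, 3]
  [1, 0, 4]
  [-8, 5, 0]
Detection: at round 2, diagonal entry (2, 2) turns strictly positive.
Key observation: the cycle 2->1->0->2 has total weight 5 + 1 + 3, which is strictly positive.
Answer: DIVERGES — positive cycle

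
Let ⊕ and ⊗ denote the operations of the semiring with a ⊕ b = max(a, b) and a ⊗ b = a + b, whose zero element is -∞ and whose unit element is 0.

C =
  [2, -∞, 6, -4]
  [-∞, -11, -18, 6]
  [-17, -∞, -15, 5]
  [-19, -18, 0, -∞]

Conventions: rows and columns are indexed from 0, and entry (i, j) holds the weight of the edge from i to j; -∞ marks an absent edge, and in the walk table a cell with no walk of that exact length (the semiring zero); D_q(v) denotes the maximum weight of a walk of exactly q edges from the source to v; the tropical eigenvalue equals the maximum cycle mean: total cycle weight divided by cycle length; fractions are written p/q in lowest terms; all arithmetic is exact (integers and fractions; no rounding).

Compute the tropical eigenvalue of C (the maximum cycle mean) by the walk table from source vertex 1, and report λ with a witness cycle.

q=0: [-∞, 0, -∞, -∞]
q=1: [-∞, -11, -18, 6]
q=2: [-13, -12, 6, -5]
q=3: [-11, -23, -5, 11]
q=4: [-8, -7, 11, 0]
Optimal cycle mean attained by: cycle 2->3->2, total 5 + 0, length 2.
Answer: λ = 5/2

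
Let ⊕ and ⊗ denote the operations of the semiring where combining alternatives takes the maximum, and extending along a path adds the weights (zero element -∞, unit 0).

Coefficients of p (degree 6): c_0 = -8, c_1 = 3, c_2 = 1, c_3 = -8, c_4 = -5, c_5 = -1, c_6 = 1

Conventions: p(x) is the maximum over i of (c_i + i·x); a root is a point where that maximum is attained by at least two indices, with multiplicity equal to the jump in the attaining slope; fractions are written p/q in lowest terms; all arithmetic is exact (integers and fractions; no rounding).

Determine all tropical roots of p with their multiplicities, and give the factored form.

hull edge (i=0, c=-8) to (i=1, c=3): slope 11, span 1
hull edge (i=1, c=3) to (i=6, c=1): slope -2/5, span 5
Factored form: p(x) = 1 ⊗ (x ⊕ (-11)) ⊗ (x ⊕ 2/5) ⊗ (x ⊕ 2/5) ⊗ (x ⊕ 2/5) ⊗ (x ⊕ 2/5) ⊗ (x ⊕ 2/5)
Answer: roots = -11 (mult 1), 2/5 (mult 5)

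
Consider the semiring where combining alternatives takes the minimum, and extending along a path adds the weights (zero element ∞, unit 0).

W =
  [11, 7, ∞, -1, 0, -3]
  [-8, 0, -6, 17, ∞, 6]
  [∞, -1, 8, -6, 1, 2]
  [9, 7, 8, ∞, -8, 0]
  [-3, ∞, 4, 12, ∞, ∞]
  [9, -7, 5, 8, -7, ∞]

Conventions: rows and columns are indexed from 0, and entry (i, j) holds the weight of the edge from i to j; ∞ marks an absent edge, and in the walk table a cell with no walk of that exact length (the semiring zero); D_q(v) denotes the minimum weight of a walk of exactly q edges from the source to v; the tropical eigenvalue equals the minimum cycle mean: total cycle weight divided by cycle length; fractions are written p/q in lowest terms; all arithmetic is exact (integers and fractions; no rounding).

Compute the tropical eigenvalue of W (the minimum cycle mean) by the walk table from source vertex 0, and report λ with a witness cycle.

q=0: [0, ∞, ∞, ∞, ∞, ∞]
q=1: [11, 7, ∞, -1, 0, -3]
q=2: [-3, -10, 1, 5, -10, -1]
q=3: [-18, -10, -16, -5, -8, -6]
q=4: [-18, -17, -16, -22, -18, -21]
q=5: [-25, -28, -23, -22, -30, -22]
q=6: [-36, -29, -34, -29, -30, -28]
Optimal cycle mean attained by: cycle 0->5->1->0, total (-3) + (-7) + (-8), length 3.
Answer: λ = -6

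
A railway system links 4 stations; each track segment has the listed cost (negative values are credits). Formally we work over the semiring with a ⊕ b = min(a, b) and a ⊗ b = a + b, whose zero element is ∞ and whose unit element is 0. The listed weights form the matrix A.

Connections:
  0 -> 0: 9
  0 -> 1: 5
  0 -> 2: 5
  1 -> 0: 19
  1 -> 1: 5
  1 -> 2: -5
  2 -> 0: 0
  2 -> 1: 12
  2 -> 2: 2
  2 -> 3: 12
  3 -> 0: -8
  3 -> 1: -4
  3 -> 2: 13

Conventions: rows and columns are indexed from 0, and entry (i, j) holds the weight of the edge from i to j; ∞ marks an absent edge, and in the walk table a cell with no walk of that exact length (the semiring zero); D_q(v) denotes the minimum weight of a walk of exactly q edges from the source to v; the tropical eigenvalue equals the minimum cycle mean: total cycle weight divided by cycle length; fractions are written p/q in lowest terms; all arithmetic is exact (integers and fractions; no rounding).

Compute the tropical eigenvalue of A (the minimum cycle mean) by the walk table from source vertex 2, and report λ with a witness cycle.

q=0: [∞, ∞, 0, ∞]
q=1: [0, 12, 2, 12]
q=2: [2, 5, 4, 14]
q=3: [4, 7, 0, 16]
q=4: [0, 9, 2, 12]
Optimal cycle mean attained by: cycle 0->1->2->0, total 5 + (-5) + 0, length 3.
Answer: λ = 0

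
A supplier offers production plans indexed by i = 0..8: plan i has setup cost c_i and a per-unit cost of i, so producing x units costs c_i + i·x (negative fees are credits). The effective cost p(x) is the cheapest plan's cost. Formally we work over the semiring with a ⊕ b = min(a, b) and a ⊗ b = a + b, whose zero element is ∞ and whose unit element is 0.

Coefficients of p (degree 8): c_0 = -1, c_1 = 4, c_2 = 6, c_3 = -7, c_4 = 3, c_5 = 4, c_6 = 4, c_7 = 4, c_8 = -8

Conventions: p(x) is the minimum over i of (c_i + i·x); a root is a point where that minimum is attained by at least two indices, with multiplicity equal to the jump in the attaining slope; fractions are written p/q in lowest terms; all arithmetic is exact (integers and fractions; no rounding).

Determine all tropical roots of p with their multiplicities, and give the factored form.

hull edge (i=0, c=-1) to (i=3, c=-7): slope -2, span 3
hull edge (i=3, c=-7) to (i=8, c=-8): slope -1/5, span 5
Factored form: p(x) = -8 ⊗ (x ⊕ 1/5) ⊗ (x ⊕ 1/5) ⊗ (x ⊕ 1/5) ⊗ (x ⊕ 1/5) ⊗ (x ⊕ 1/5) ⊗ (x ⊕ 2) ⊗ (x ⊕ 2) ⊗ (x ⊕ 2)
Answer: roots = 1/5 (mult 5), 2 (mult 3)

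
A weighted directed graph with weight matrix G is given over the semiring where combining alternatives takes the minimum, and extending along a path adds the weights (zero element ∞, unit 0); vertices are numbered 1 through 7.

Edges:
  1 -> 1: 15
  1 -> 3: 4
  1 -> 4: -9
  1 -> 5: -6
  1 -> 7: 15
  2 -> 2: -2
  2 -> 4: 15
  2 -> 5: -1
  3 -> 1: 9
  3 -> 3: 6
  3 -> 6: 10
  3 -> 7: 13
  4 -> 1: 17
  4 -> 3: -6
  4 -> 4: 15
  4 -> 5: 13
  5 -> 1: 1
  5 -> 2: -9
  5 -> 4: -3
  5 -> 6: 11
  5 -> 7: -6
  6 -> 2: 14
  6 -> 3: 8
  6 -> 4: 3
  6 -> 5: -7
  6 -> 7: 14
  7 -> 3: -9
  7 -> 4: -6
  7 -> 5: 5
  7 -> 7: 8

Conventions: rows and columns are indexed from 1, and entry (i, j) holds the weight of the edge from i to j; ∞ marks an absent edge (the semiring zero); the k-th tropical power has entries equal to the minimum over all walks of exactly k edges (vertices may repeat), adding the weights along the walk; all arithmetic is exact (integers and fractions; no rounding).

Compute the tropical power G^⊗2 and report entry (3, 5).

G^⊗2:
  [-5, -15, -15, -9, 4, 5, -12]
  [0, -10, 9, -4, -3, 10, -7]
  [15, 24, 4, 0, 3, 16, 19]
  [3, 4, 0, 8, 11, 4, 7]
  [14, -11, -15, -12, -10, ∞, 2]
  [-6, -16, -3, -10, 13, 4, -13]
  [0, -4, -12, 2, 7, 1, -1]
Key observation: the optimum is the walk 3->1->5, with weight 9 + (-6) = 3.
Optimal value attained by: walk 3->1->5.
Answer: (G^⊗2)[3][5] = 3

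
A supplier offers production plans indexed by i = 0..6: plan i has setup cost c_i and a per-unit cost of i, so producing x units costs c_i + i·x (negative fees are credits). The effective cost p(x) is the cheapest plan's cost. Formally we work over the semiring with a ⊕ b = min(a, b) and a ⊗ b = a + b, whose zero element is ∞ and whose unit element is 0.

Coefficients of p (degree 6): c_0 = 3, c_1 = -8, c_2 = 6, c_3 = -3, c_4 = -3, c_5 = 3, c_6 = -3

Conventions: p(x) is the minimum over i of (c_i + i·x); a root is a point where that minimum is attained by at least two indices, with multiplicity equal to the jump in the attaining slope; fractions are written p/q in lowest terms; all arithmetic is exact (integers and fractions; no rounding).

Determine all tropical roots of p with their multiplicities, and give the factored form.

hull edge (i=0, c=3) to (i=1, c=-8): slope -11, span 1
hull edge (i=1, c=-8) to (i=6, c=-3): slope 1, span 5
Factored form: p(x) = -3 ⊗ (x ⊕ (-1)) ⊗ (x ⊕ (-1)) ⊗ (x ⊕ (-1)) ⊗ (x ⊕ (-1)) ⊗ (x ⊕ (-1)) ⊗ (x ⊕ 11)
Answer: roots = -1 (mult 5), 11 (mult 1)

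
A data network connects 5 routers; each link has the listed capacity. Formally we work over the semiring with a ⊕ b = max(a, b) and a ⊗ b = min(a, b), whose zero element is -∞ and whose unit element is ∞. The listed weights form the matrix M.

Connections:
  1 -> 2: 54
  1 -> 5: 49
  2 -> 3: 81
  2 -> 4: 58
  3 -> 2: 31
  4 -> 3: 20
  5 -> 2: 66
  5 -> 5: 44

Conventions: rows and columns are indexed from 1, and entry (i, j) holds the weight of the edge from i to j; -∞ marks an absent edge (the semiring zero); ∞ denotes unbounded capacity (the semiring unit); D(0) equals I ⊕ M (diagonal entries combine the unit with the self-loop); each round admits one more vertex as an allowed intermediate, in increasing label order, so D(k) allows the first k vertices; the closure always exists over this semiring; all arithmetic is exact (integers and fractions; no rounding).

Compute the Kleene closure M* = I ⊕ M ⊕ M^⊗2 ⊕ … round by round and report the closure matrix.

D(0):
  [∞, 54, -∞, -∞, 49]
  [-∞, ∞, 81, 58, -∞]
  [-∞, 31, ∞, -∞, -∞]
  [-∞, -∞, 20, ∞, -∞]
  [-∞, 66, -∞, -∞, ∞]
D(1):
  [∞, 54, -∞, -∞, 49]
  [-∞, ∞, 81, 58, -∞]
  [-∞, 31, ∞, -∞, -∞]
  [-∞, -∞, 20, ∞, -∞]
  [-∞, 66, -∞, -∞, ∞]
D(2):
  [∞, 54, 54, 54, 49]
  [-∞, ∞, 81, 58, -∞]
  [-∞, 31, ∞, 31, -∞]
  [-∞, -∞, 20, ∞, -∞]
  [-∞, 66, 66, 58, ∞]
D(3):
  [∞, 54, 54, 54, 49]
  [-∞, ∞, 81, 58, -∞]
  [-∞, 31, ∞, 31, -∞]
  [-∞, 20, 20, ∞, -∞]
  [-∞, 66, 66, 58, ∞]
D(4):
  [∞, 54, 54, 54, 49]
  [-∞, ∞, 81, 58, -∞]
  [-∞, 31, ∞, 31, -∞]
  [-∞, 20, 20, ∞, -∞]
  [-∞, 66, 66, 58, ∞]
D(5):
  [∞, 54, 54, 54, 49]
  [-∞, ∞, 81, 58, -∞]
  [-∞, 31, ∞, 31, -∞]
  [-∞, 20, 20, ∞, -∞]
  [-∞, 66, 66, 58, ∞]
Answer: M* = [[∞, 54, 54, 54, 49], [-∞, ∞, 81, 58, -∞], [-∞, 31, ∞, 31, -∞], [-∞, 20, 20, ∞, -∞], [-∞, 66, 66, 58, ∞]]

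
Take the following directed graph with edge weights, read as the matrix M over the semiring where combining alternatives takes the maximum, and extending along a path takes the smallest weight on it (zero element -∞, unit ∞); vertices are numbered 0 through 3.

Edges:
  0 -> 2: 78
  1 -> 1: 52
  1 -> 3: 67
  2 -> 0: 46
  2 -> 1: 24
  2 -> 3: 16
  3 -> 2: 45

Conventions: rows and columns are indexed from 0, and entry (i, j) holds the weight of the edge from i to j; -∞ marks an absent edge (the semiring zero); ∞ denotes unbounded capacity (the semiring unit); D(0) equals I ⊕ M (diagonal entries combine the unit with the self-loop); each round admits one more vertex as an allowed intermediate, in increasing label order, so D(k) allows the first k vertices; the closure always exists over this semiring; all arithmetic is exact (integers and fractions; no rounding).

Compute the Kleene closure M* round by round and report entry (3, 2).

D(0):
  [∞, -∞, 78, -∞]
  [-∞, ∞, -∞, 67]
  [46, 24, ∞, 16]
  [-∞, -∞, 45, ∞]
D(1):
  [∞, -∞, 78, -∞]
  [-∞, ∞, -∞, 67]
  [46, 24, ∞, 16]
  [-∞, -∞, 45, ∞]
D(2):
  [∞, -∞, 78, -∞]
  [-∞, ∞, -∞, 67]
  [46, 24, ∞, 24]
  [-∞, -∞, 45, ∞]
D(3):
  [∞, 24, 78, 24]
  [-∞, ∞, -∞, 67]
  [46, 24, ∞, 24]
  [45, 24, 45, ∞]
D(4):
  [∞, 24, 78, 24]
  [45, ∞, 45, 67]
  [46, 24, ∞, 24]
  [45, 24, 45, ∞]
Answer: M*[3][2] = 45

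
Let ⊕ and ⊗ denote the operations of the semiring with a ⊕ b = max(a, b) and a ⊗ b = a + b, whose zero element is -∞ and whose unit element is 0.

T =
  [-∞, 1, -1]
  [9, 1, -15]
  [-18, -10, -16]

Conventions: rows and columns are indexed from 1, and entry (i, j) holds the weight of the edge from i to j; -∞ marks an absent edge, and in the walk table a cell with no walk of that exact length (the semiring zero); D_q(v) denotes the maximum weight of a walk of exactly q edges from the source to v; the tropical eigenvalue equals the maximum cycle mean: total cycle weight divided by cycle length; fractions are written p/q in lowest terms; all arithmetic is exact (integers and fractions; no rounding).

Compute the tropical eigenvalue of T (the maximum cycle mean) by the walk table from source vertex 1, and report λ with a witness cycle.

q=0: [0, -∞, -∞]
q=1: [-∞, 1, -1]
q=2: [10, 2, -14]
q=3: [11, 11, 9]
Optimal cycle mean attained by: cycle 1->2->1, total 1 + 9, length 2.
Answer: λ = 5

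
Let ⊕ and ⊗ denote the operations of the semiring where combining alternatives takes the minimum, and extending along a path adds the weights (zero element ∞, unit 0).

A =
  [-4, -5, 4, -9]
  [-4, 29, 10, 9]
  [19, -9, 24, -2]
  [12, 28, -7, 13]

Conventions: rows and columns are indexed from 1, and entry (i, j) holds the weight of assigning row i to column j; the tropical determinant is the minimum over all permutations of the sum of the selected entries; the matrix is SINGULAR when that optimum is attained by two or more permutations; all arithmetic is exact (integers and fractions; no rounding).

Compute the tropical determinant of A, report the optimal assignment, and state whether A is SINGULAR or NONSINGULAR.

σ = (1, 2, 3, 4): (-4) + 29 + 24 + 13 = 62
σ = (1, 2, 4, 3): (-4) + 29 + (-2) + (-7) = 16
σ = (1, 3, 2, 4): (-4) + 10 + (-9) + 13 = 10
σ = (1, 3, 4, 2): (-4) + 10 + (-2) + 28 = 32
σ = (1, 4, 2, 3): (-4) + 9 + (-9) + (-7) = -11
σ = (1, 4, 3, 2): (-4) + 9 + 24 + 28 = 57
σ = (2, 1, 3, 4): (-5) + (-4) + 24 + 13 = 28
σ = (2, 1, 4, 3): (-5) + (-4) + (-2) + (-7) = -18
σ = (2, 3, 1, 4): (-5) + 10 + 19 + 13 = 37
σ = (2, 3, 4, 1): (-5) + 10 + (-2) + 12 = 15
σ = (2, 4, 1, 3): (-5) + 9 + 19 + (-7) = 16
σ = (2, 4, 3, 1): (-5) + 9 + 24 + 12 = 40
σ = (3, 1, 2, 4): 4 + (-4) + (-9) + 13 = 4
σ = (3, 1, 4, 2): 4 + (-4) + (-2) + 28 = 26
σ = (3, 2, 1, 4): 4 + 29 + 19 + 13 = 65
σ = (3, 2, 4, 1): 4 + 29 + (-2) + 12 = 43
σ = (3, 4, 1, 2): 4 + 9 + 19 + 28 = 60
σ = (3, 4, 2, 1): 4 + 9 + (-9) + 12 = 16
σ = (4, 1, 2, 3): (-9) + (-4) + (-9) + (-7) = -29
σ = (4, 1, 3, 2): (-9) + (-4) + 24 + 28 = 39
σ = (4, 2, 1, 3): (-9) + 29 + 19 + (-7) = 32
σ = (4, 2, 3, 1): (-9) + 29 + 24 + 12 = 56
σ = (4, 3, 1, 2): (-9) + 10 + 19 + 28 = 48
σ = (4, 3, 2, 1): (-9) + 10 + (-9) + 12 = 4
Optimal value attained by: σ = (4, 1, 2, 3).
Answer: det⊕(A) = -29; verdict: NONSINGULAR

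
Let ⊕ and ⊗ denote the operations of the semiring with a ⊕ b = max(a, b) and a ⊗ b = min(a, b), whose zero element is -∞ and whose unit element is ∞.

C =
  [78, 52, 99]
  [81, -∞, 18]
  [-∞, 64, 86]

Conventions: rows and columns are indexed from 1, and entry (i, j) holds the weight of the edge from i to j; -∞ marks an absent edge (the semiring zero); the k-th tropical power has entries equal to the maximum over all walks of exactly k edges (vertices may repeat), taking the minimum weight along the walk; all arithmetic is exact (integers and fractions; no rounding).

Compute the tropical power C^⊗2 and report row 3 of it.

C^⊗2:
  [78, 64, 86]
  [78, 52, 81]
  [64, 64, 86]
Answer: row 3 of C^⊗2 = [64, 64, 86]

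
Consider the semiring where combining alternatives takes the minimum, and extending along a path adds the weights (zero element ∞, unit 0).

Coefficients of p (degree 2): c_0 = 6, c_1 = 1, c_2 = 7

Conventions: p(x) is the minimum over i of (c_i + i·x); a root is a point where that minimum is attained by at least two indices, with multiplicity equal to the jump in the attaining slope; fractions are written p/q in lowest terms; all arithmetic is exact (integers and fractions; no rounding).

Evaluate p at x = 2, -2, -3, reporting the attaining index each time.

p(2) = min(6+0·2=6, 1+1·2=3, 7+2·2=11) = 3 (attained by i=1)
p(-2) = min(6+0·(-2)=6, 1+1·(-2)=-1, 7+2·(-2)=3) = -1 (attained by i=1)
p(-3) = min(6+0·(-3)=6, 1+1·(-3)=-2, 7+2·(-3)=1) = -2 (attained by i=1)
Answer: p(2) = 3; p(-2) = -1; p(-3) = -2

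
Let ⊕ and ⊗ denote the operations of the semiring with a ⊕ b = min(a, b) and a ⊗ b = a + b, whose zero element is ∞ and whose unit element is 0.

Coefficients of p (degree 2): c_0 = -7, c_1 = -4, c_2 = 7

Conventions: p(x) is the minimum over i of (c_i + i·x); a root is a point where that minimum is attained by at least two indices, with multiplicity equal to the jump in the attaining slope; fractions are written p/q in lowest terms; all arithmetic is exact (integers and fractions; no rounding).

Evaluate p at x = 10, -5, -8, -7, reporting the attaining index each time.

p(10) = min(-7+0·10=-7, -4+1·10=6, 7+2·10=27) = -7 (attained by i=0)
p(-5) = min(-7+0·(-5)=-7, -4+1·(-5)=-9, 7+2·(-5)=-3) = -9 (attained by i=1)
p(-8) = min(-7+0·(-8)=-7, -4+1·(-8)=-12, 7+2·(-8)=-9) = -12 (attained by i=1)
p(-7) = min(-7+0·(-7)=-7, -4+1·(-7)=-11, 7+2·(-7)=-7) = -11 (attained by i=1)
Answer: p(10) = -7; p(-5) = -9; p(-8) = -12; p(-7) = -11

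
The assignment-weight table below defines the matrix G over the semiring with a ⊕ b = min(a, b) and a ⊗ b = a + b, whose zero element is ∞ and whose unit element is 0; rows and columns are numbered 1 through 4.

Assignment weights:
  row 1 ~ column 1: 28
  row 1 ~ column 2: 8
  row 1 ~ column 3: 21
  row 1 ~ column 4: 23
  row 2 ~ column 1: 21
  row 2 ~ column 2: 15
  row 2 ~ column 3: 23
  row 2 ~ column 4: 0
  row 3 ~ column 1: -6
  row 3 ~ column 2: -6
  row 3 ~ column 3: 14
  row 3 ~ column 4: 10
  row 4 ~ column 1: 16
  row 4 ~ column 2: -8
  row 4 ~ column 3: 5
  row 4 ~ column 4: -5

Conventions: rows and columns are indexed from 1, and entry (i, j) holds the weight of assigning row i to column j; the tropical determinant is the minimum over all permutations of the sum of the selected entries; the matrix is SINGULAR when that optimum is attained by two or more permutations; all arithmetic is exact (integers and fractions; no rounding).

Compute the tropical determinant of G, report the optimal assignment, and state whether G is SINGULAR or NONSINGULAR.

σ = (1, 2, 3, 4): 28 + 15 + 14 + (-5) = 52
σ = (1, 2, 4, 3): 28 + 15 + 10 + 5 = 58
σ = (1, 3, 2, 4): 28 + 23 + (-6) + (-5) = 40
σ = (1, 3, 4, 2): 28 + 23 + 10 + (-8) = 53
σ = (1, 4, 2, 3): 28 + 0 + (-6) + 5 = 27
σ = (1, 4, 3, 2): 28 + 0 + 14 + (-8) = 34
σ = (2, 1, 3, 4): 8 + 21 + 14 + (-5) = 38
σ = (2, 1, 4, 3): 8 + 21 + 10 + 5 = 44
σ = (2, 3, 1, 4): 8 + 23 + (-6) + (-5) = 20
σ = (2, 3, 4, 1): 8 + 23 + 10 + 16 = 57
σ = (2, 4, 1, 3): 8 + 0 + (-6) + 5 = 7
σ = (2, 4, 3, 1): 8 + 0 + 14 + 16 = 38
σ = (3, 1, 2, 4): 21 + 21 + (-6) + (-5) = 31
σ = (3, 1, 4, 2): 21 + 21 + 10 + (-8) = 44
σ = (3, 2, 1, 4): 21 + 15 + (-6) + (-5) = 25
σ = (3, 2, 4, 1): 21 + 15 + 10 + 16 = 62
σ = (3, 4, 1, 2): 21 + 0 + (-6) + (-8) = 7
σ = (3, 4, 2, 1): 21 + 0 + (-6) + 16 = 31
σ = (4, 1, 2, 3): 23 + 21 + (-6) + 5 = 43
σ = (4, 1, 3, 2): 23 + 21 + 14 + (-8) = 50
σ = (4, 2, 1, 3): 23 + 15 + (-6) + 5 = 37
σ = (4, 2, 3, 1): 23 + 15 + 14 + 16 = 68
σ = (4, 3, 1, 2): 23 + 23 + (-6) + (-8) = 32
σ = (4, 3, 2, 1): 23 + 23 + (-6) + 16 = 56
Optimal value attained by: σ = (2, 4, 1, 3).
Answer: det⊕(G) = 7; verdict: SINGULAR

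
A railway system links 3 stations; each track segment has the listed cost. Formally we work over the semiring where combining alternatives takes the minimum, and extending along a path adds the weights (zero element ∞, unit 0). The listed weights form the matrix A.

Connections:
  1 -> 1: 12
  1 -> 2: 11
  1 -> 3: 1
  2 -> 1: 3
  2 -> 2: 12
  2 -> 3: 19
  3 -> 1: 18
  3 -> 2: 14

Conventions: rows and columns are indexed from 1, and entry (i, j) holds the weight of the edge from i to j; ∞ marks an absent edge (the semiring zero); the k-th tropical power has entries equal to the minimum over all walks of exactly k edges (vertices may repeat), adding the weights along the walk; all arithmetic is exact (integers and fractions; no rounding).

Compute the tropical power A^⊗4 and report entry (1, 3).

A^⊗2:
  [14, 15, 13]
  [15, 14, 4]
  [17, 26, 19]
A^⊗3:
  [18, 25, 15]
  [17, 18, 16]
  [29, 28, 18]
A^⊗4:
  [28, 29, 19]
  [21, 28, 18]
  [31, 32, 30]
Key observation: the optimum is the walk 1->3->2->1->3, with weight 1 + 14 + 3 + 1 = 19.
Optimal value attained by: walk 1->3->2->1->3.
Answer: (A^⊗4)[1][3] = 19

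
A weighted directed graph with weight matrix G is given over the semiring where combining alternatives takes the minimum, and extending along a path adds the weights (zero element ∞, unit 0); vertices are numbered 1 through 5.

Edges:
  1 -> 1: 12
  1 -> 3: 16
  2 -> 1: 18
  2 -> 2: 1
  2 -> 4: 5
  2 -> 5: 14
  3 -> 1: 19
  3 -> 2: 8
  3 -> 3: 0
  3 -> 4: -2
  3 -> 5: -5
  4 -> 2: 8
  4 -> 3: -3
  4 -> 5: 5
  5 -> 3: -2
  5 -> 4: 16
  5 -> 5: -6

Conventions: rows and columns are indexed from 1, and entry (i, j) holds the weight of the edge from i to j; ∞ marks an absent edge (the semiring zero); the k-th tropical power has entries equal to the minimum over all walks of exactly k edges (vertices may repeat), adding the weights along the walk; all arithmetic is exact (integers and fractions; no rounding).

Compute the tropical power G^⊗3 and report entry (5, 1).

G^⊗2:
  [24, 24, 16, 14, 11]
  [19, 2, 2, 6, 8]
  [19, 6, -7, -2, -11]
  [16, 5, -3, -5, -8]
  [17, 6, -8, -4, -12]
G^⊗3:
  [35, 22, 9, 14, 5]
  [20, 3, 2, 0, -3]
  [12, 1, -13, -9, -17]
  [16, 3, -10, -5, -14]
  [11, 0, -14, -10, -18]
Key observation: the optimum is the walk 5->5->3->1, with weight (-6) + (-2) + 19 = 11.
Optimal value attained by: walk 5->5->3->1.
Answer: (G^⊗3)[5][1] = 11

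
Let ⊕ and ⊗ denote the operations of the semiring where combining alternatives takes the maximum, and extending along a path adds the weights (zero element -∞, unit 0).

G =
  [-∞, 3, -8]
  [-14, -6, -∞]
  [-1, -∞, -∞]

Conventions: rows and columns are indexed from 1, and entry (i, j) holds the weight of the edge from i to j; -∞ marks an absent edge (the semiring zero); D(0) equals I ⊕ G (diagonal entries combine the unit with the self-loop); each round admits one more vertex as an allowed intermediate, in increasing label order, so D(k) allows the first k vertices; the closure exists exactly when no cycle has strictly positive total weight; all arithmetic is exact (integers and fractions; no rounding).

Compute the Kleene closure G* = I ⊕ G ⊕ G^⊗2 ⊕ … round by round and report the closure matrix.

D(0):
  [0, 3, -8]
  [-14, 0, -∞]
  [-1, -∞, 0]
D(1):
  [0, 3, -8]
  [-14, 0, -22]
  [-1, 2, 0]
D(2):
  [0, 3, -8]
  [-14, 0, -22]
  [-1, 2, 0]
D(3):
  [0, 3, -8]
  [-14, 0, -22]
  [-1, 2, 0]
Answer: G* = [[0, 3, -8], [-14, 0, -22], [-1, 2, 0]]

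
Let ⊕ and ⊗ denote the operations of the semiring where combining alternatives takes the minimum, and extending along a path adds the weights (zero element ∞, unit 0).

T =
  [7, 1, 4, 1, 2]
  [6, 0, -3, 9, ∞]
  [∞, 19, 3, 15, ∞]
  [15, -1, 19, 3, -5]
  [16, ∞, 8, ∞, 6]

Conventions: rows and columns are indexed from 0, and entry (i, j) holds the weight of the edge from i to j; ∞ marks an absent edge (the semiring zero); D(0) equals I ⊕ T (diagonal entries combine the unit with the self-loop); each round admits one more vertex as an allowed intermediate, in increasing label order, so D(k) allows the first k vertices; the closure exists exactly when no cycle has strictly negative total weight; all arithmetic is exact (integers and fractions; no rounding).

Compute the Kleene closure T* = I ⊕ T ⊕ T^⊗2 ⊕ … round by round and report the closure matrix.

D(0):
  [0, 1, 4, 1, 2]
  [6, 0, -3, 9, ∞]
  [∞, 19, 0, 15, ∞]
  [15, -1, 19, 0, -5]
  [16, ∞, 8, ∞, 0]
D(1):
  [0, 1, 4, 1, 2]
  [6, 0, -3, 7, 8]
  [∞, 19, 0, 15, ∞]
  [15, -1, 19, 0, -5]
  [16, 17, 8, 17, 0]
D(2):
  [0, 1, -2, 1, 2]
  [6, 0, -3, 7, 8]
  [25, 19, 0, 15, 27]
  [5, -1, -4, 0, -5]
  [16, 17, 8, 17, 0]
D(3):
  [0, 1, -2, 1, 2]
  [6, 0, -3, 7, 8]
  [25, 19, 0, 15, 27]
  [5, -1, -4, 0, -5]
  [16, 17, 8, 17, 0]
D(4):
  [0, 0, -3, 1, -4]
  [6, 0, -3, 7, 2]
  [20, 14, 0, 15, 10]
  [5, -1, -4, 0, -5]
  [16, 16, 8, 17, 0]
D(5):
  [0, 0, -3, 1, -4]
  [6, 0, -3, 7, 2]
  [20, 14, 0, 15, 10]
  [5, -1, -4, 0, -5]
  [16, 16, 8, 17, 0]
Answer: T* = [[0, 0, -3, 1, -4], [6, 0, -3, 7, 2], [20, 14, 0, 15, 10], [5, -1, -4, 0, -5], [16, 16, 8, 17, 0]]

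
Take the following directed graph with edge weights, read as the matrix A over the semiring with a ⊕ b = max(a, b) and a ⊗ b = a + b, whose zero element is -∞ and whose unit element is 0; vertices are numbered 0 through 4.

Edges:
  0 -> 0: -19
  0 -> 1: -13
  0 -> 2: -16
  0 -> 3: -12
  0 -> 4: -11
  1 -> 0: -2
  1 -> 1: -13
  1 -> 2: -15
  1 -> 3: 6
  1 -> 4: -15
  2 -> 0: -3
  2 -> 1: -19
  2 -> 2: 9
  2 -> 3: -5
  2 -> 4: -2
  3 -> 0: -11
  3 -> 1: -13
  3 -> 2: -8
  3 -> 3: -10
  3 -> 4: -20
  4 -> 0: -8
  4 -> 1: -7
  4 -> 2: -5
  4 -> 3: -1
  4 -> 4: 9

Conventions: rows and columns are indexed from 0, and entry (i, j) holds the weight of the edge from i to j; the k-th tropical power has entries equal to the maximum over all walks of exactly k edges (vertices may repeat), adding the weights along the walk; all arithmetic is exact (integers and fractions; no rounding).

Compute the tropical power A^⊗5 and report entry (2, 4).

A^⊗2:
  [-15, -18, -7, -7, -2]
  [-5, -7, -2, -4, -6]
  [6, -9, 18, 4, 7]
  [-11, -23, 1, -7, -10]
  [1, 2, 4, 8, 18]
A^⊗3:
  [-10, -9, 2, -3, 7]
  [-5, -13, 7, -1, 3]
  [15, 0, 27, 13, 16]
  [-2, -17, 10, -4, -1]
  [10, 11, 13, 17, 27]
A^⊗4:
  [-1, 0, 11, 6, 16]
  [4, -4, 16, 2, 12]
  [24, 9, 36, 22, 25]
  [7, -8, 19, 5, 8]
  [19, 20, 22, 26, 36]
A^⊗5:
  [8, 9, 20, 15, 25]
  [13, 5, 25, 11, 21]
  [33, 18, 45, 31, 34]
  [16, 1, 28, 14, 17]
  [28, 29, 31, 35, 45]
Key observation: the optimum is the walk 2->2->2->2->2->4, with weight 9 + 9 + 9 + 9 + (-2) = 34.
Optimal value attained by: walk 2->2->2->2->2->4.
Answer: (A^⊗5)[2][4] = 34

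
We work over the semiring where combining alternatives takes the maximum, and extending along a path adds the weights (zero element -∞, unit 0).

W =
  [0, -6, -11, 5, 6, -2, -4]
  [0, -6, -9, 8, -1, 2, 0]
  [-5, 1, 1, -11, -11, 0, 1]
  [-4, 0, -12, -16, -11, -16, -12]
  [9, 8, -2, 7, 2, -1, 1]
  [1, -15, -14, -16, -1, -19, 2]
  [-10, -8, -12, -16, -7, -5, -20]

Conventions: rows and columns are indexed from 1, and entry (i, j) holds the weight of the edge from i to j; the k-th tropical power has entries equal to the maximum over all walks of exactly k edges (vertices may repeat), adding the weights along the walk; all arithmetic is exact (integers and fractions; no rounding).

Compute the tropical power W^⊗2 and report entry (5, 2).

W^⊗2:
  [15, 14, 4, 13, 8, 5, 7]
  [8, 8, -3, 6, 6, -2, 4]
  [1, 2, 2, 9, 1, 3, 2]
  [0, -3, -9, 8, 2, 2, 0]
  [11, 10, 0, 16, 15, 10, 8]
  [8, 7, -3, 6, 7, -1, 0]
  [2, 1, -9, 0, -4, -6, -3]
Key observation: the optimum is the walk 5->5->2, with weight 2 + 8 = 10.
Optimal value attained by: walk 5->5->2.
Answer: (W^⊗2)[5][2] = 10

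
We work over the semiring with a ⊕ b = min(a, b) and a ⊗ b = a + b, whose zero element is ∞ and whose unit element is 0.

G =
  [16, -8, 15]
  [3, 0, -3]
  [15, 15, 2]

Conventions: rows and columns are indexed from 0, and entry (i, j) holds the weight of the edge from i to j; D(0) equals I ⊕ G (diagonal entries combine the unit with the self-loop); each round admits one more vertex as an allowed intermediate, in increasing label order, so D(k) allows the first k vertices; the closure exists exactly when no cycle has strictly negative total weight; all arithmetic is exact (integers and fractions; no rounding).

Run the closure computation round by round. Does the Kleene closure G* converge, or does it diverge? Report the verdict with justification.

D(0):
  [0, -8, 15]
  [3, 0, -3]
  [15, 15, 0]
Detection: at round 1, diagonal entry (1, 1) turns strictly negative.
Key observation: the cycle 1->0->1 has total weight 3 + (-8), which is strictly negative.
Answer: DIVERGES — negative cycle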